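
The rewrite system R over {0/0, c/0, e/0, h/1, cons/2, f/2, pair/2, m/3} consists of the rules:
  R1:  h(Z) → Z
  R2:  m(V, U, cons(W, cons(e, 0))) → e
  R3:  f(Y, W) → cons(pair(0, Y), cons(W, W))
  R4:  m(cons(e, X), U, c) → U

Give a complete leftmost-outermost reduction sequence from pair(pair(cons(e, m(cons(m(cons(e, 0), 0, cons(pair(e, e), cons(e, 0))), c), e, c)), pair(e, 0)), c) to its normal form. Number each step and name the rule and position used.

1. pair(pair(cons(e, m(cons(m(cons(e, 0), 0, cons(pair(e, e), cons(e, 0))), c), e, c)), pair(e, 0)), c)  →  pair(pair(cons(e, m(cons(e, c), e, c)), pair(e, 0)), c)   [R2 at 1.1.2.1.1]
2. pair(pair(cons(e, m(cons(e, c), e, c)), pair(e, 0)), c)  →  pair(pair(cons(e, e), pair(e, 0)), c)   [R4 at 1.1.2]

pair(pair(cons(e, e), pair(e, 0)), c)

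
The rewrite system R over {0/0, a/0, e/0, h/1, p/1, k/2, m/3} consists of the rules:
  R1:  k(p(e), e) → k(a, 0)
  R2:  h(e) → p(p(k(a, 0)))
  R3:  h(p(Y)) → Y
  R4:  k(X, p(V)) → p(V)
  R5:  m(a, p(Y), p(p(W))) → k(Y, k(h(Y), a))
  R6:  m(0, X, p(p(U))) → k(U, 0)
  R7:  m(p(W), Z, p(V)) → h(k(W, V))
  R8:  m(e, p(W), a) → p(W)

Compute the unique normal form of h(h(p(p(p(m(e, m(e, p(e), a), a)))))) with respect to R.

p(p(e))

1. h(h(p(p(p(m(e, m(e, p(e), a), a))))))  →  h(p(p(m(e, m(e, p(e), a), a))))   [R3 at 1]
2. h(p(p(m(e, m(e, p(e), a), a))))  →  p(m(e, m(e, p(e), a), a))   [R3 at ε]
3. p(m(e, m(e, p(e), a), a))  →  p(m(e, p(e), a))   [R8 at 1.2]
4. p(m(e, p(e), a))  →  p(p(e))   [R8 at 1]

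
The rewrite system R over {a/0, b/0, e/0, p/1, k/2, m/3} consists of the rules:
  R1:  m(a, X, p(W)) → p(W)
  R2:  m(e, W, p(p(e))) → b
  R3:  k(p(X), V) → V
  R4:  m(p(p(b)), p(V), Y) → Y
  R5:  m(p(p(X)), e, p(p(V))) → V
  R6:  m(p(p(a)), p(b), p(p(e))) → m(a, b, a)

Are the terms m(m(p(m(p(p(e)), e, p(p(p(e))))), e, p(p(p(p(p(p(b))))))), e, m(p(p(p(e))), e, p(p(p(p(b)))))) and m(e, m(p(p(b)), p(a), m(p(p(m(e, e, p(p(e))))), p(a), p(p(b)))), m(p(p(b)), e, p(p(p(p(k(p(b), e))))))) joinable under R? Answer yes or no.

yes — NF(t₁) = b, NF(t₂) = b

Reduce t₁ = m(m(p(m(p(p(e)), e, p(p(p(e))))), e, p(p(p(p(p(p(b))))))), e, m(p(p(p(e))), e, p(p(p(p(b)))))):
1. m(m(p(m(p(p(e)), e, p(p(p(e))))), e, p(p(p(p(p(p(b))))))), e, m(p(p(p(e))), e, p(p(p(p(b))))))  →  m(m(p(p(e)), e, p(p(p(p(p(p(b))))))), e, m(p(p(p(e))), e, p(p(p(p(b))))))   [R5 at 1.1.1]
2. m(m(p(p(e)), e, p(p(p(p(p(p(b))))))), e, m(p(p(p(e))), e, p(p(p(p(b))))))  →  m(p(p(p(p(b)))), e, m(p(p(p(e))), e, p(p(p(p(b))))))   [R5 at 1]
3. m(p(p(p(p(b)))), e, m(p(p(p(e))), e, p(p(p(p(b))))))  →  m(p(p(p(p(b)))), e, p(p(b)))   [R5 at 3]
4. m(p(p(p(p(b)))), e, p(p(b)))  →  b   [R5 at ε]

Reduce t₂ = m(e, m(p(p(b)), p(a), m(p(p(m(e, e, p(p(e))))), p(a), p(p(b)))), m(p(p(b)), e, p(p(p(p(k(p(b), e))))))):
1. m(e, m(p(p(b)), p(a), m(p(p(m(e, e, p(p(e))))), p(a), p(p(b)))), m(p(p(b)), e, p(p(p(p(k(p(b), e)))))))  →  m(e, m(p(p(m(e, e, p(p(e))))), p(a), p(p(b))), m(p(p(b)), e, p(p(p(p(k(p(b), e)))))))   [R4 at 2]
2. m(e, m(p(p(m(e, e, p(p(e))))), p(a), p(p(b))), m(p(p(b)), e, p(p(p(p(k(p(b), e)))))))  →  m(e, m(p(p(b)), p(a), p(p(b))), m(p(p(b)), e, p(p(p(p(k(p(b), e)))))))   [R2 at 2.1.1.1]
3. m(e, m(p(p(b)), p(a), p(p(b))), m(p(p(b)), e, p(p(p(p(k(p(b), e)))))))  →  m(e, p(p(b)), m(p(p(b)), e, p(p(p(p(k(p(b), e)))))))   [R4 at 2]
4. m(e, p(p(b)), m(p(p(b)), e, p(p(p(p(k(p(b), e)))))))  →  m(e, p(p(b)), p(p(k(p(b), e))))   [R5 at 3]
5. m(e, p(p(b)), p(p(k(p(b), e))))  →  m(e, p(p(b)), p(p(e)))   [R3 at 3.1.1]
6. m(e, p(p(b)), p(p(e)))  →  b   [R2 at ε]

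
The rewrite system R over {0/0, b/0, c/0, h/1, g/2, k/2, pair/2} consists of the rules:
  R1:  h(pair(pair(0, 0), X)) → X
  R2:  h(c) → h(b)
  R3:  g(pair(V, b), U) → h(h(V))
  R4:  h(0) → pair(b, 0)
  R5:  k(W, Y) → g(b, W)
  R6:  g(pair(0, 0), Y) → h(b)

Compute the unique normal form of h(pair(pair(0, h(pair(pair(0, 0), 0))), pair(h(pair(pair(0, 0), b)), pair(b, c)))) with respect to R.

1. h(pair(pair(0, h(pair(pair(0, 0), 0))), pair(h(pair(pair(0, 0), b)), pair(b, c))))  →  h(pair(pair(0, 0), pair(h(pair(pair(0, 0), b)), pair(b, c))))   [R1 at 1.1.2]
2. h(pair(pair(0, 0), pair(h(pair(pair(0, 0), b)), pair(b, c))))  →  pair(h(pair(pair(0, 0), b)), pair(b, c))   [R1 at ε]
3. pair(h(pair(pair(0, 0), b)), pair(b, c))  →  pair(b, pair(b, c))   [R1 at 1]

pair(b, pair(b, c))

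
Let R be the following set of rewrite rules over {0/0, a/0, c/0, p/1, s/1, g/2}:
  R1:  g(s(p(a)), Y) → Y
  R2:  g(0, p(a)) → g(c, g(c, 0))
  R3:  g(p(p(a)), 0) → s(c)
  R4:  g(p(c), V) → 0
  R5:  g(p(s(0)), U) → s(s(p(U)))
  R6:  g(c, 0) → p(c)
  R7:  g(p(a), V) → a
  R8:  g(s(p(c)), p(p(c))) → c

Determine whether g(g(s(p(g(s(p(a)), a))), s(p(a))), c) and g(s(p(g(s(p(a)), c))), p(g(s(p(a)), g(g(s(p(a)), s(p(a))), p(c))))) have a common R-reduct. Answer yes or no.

Reduce t₁ = g(g(s(p(g(s(p(a)), a))), s(p(a))), c):
1. g(g(s(p(g(s(p(a)), a))), s(p(a))), c)  →  g(g(s(p(a)), s(p(a))), c)   [R1 at 1.1.1.1]
2. g(g(s(p(a)), s(p(a))), c)  →  g(s(p(a)), c)   [R1 at 1]
3. g(s(p(a)), c)  →  c   [R1 at ε]

Reduce t₂ = g(s(p(g(s(p(a)), c))), p(g(s(p(a)), g(g(s(p(a)), s(p(a))), p(c))))):
1. g(s(p(g(s(p(a)), c))), p(g(s(p(a)), g(g(s(p(a)), s(p(a))), p(c)))))  →  g(s(p(c)), p(g(s(p(a)), g(g(s(p(a)), s(p(a))), p(c)))))   [R1 at 1.1.1]
2. g(s(p(c)), p(g(s(p(a)), g(g(s(p(a)), s(p(a))), p(c)))))  →  g(s(p(c)), p(g(g(s(p(a)), s(p(a))), p(c))))   [R1 at 2.1]
3. g(s(p(c)), p(g(g(s(p(a)), s(p(a))), p(c))))  →  g(s(p(c)), p(g(s(p(a)), p(c))))   [R1 at 2.1.1]
4. g(s(p(c)), p(g(s(p(a)), p(c))))  →  g(s(p(c)), p(p(c)))   [R1 at 2.1]
5. g(s(p(c)), p(p(c)))  →  c   [R8 at ε]

yes — NF(t₁) = c, NF(t₂) = c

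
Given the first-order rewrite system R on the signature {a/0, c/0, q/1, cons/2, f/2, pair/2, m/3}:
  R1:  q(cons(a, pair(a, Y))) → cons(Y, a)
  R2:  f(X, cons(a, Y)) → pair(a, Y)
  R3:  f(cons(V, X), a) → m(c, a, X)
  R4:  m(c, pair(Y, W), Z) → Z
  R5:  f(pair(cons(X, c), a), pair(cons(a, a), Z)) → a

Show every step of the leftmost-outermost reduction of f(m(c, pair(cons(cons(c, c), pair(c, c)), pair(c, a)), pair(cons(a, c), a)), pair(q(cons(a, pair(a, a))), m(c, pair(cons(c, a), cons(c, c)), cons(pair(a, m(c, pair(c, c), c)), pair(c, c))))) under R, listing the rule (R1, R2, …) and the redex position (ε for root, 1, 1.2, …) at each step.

a

1. f(m(c, pair(cons(cons(c, c), pair(c, c)), pair(c, a)), pair(cons(a, c), a)), pair(q(cons(a, pair(a, a))), m(c, pair(cons(c, a), cons(c, c)), cons(pair(a, m(c, pair(c, c), c)), pair(c, c)))))  →  f(pair(cons(a, c), a), pair(q(cons(a, pair(a, a))), m(c, pair(cons(c, a), cons(c, c)), cons(pair(a, m(c, pair(c, c), c)), pair(c, c)))))   [R4 at 1]
2. f(pair(cons(a, c), a), pair(q(cons(a, pair(a, a))), m(c, pair(cons(c, a), cons(c, c)), cons(pair(a, m(c, pair(c, c), c)), pair(c, c)))))  →  f(pair(cons(a, c), a), pair(cons(a, a), m(c, pair(cons(c, a), cons(c, c)), cons(pair(a, m(c, pair(c, c), c)), pair(c, c)))))   [R1 at 2.1]
3. f(pair(cons(a, c), a), pair(cons(a, a), m(c, pair(cons(c, a), cons(c, c)), cons(pair(a, m(c, pair(c, c), c)), pair(c, c)))))  →  a   [R5 at ε]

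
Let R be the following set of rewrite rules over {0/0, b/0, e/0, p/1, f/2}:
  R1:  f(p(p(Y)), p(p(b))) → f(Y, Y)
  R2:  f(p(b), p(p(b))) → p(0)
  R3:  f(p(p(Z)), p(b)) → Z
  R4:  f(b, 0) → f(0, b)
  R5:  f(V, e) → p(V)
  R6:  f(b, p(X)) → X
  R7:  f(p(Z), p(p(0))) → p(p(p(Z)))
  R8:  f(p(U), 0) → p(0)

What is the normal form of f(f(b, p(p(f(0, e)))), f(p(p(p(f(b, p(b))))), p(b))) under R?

0

1. f(f(b, p(p(f(0, e)))), f(p(p(p(f(b, p(b))))), p(b)))  →  f(p(f(0, e)), f(p(p(p(f(b, p(b))))), p(b)))   [R6 at 1]
2. f(p(f(0, e)), f(p(p(p(f(b, p(b))))), p(b)))  →  f(p(p(0)), f(p(p(p(f(b, p(b))))), p(b)))   [R5 at 1.1]
3. f(p(p(0)), f(p(p(p(f(b, p(b))))), p(b)))  →  f(p(p(0)), p(f(b, p(b))))   [R3 at 2]
4. f(p(p(0)), p(f(b, p(b))))  →  f(p(p(0)), p(b))   [R6 at 2.1]
5. f(p(p(0)), p(b))  →  0   [R3 at ε]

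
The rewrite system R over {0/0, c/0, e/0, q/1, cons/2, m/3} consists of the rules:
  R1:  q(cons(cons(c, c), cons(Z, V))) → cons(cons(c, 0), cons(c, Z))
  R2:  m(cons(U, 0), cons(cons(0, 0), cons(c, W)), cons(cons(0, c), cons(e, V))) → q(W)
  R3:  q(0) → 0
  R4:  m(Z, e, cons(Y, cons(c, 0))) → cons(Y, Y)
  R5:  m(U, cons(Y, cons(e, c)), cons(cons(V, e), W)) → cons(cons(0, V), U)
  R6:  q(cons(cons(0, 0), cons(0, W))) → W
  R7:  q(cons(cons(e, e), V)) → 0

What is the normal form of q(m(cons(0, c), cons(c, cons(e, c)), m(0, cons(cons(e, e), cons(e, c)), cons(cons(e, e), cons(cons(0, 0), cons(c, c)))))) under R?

c

1. q(m(cons(0, c), cons(c, cons(e, c)), m(0, cons(cons(e, e), cons(e, c)), cons(cons(e, e), cons(cons(0, 0), cons(c, c))))))  →  q(m(cons(0, c), cons(c, cons(e, c)), cons(cons(0, e), 0)))   [R5 at 1.3]
2. q(m(cons(0, c), cons(c, cons(e, c)), cons(cons(0, e), 0)))  →  q(cons(cons(0, 0), cons(0, c)))   [R5 at 1]
3. q(cons(cons(0, 0), cons(0, c)))  →  c   [R6 at ε]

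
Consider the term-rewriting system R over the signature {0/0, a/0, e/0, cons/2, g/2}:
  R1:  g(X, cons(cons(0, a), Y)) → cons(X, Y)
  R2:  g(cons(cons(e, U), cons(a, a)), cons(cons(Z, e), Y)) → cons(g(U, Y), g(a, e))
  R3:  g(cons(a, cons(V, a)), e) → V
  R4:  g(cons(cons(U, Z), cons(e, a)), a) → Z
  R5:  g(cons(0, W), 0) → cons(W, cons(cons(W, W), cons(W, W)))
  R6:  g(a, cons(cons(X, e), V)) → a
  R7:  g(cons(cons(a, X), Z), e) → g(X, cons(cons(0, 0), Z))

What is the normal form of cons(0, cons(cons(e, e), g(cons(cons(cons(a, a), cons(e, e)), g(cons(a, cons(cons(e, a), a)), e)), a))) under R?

cons(0, cons(cons(e, e), cons(e, e)))

1. cons(0, cons(cons(e, e), g(cons(cons(cons(a, a), cons(e, e)), g(cons(a, cons(cons(e, a), a)), e)), a)))  →  cons(0, cons(cons(e, e), g(cons(cons(cons(a, a), cons(e, e)), cons(e, a)), a)))   [R3 at 2.2.1.2]
2. cons(0, cons(cons(e, e), g(cons(cons(cons(a, a), cons(e, e)), cons(e, a)), a)))  →  cons(0, cons(cons(e, e), cons(e, e)))   [R4 at 2.2]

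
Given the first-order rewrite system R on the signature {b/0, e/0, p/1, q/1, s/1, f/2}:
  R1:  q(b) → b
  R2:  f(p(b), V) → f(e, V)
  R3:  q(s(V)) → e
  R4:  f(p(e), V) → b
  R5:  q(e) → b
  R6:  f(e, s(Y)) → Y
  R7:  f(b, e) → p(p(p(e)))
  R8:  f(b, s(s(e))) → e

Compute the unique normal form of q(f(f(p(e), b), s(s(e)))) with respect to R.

b

1. q(f(f(p(e), b), s(s(e))))  →  q(f(b, s(s(e))))   [R4 at 1.1]
2. q(f(b, s(s(e))))  →  q(e)   [R8 at 1]
3. q(e)  →  b   [R5 at ε]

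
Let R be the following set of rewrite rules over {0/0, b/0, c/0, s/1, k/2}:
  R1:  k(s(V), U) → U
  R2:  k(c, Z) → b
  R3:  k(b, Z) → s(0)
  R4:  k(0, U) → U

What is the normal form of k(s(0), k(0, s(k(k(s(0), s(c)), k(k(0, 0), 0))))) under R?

1. k(s(0), k(0, s(k(k(s(0), s(c)), k(k(0, 0), 0)))))  →  k(0, s(k(k(s(0), s(c)), k(k(0, 0), 0))))   [R1 at ε]
2. k(0, s(k(k(s(0), s(c)), k(k(0, 0), 0))))  →  s(k(k(s(0), s(c)), k(k(0, 0), 0)))   [R4 at ε]
3. s(k(k(s(0), s(c)), k(k(0, 0), 0)))  →  s(k(s(c), k(k(0, 0), 0)))   [R1 at 1.1]
4. s(k(s(c), k(k(0, 0), 0)))  →  s(k(k(0, 0), 0))   [R1 at 1]
5. s(k(k(0, 0), 0))  →  s(k(0, 0))   [R4 at 1.1]
6. s(k(0, 0))  →  s(0)   [R4 at 1]

s(0)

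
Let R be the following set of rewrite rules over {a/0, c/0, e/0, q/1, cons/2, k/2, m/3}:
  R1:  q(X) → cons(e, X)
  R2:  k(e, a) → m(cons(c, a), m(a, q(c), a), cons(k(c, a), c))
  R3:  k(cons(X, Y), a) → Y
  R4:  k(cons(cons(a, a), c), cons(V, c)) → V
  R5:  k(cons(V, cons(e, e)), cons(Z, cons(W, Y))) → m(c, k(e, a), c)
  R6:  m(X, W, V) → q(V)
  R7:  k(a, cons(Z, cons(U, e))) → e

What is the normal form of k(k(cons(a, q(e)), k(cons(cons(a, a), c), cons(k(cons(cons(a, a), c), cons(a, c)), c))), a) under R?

e

1. k(k(cons(a, q(e)), k(cons(cons(a, a), c), cons(k(cons(cons(a, a), c), cons(a, c)), c))), a)  →  k(k(cons(a, cons(e, e)), k(cons(cons(a, a), c), cons(k(cons(cons(a, a), c), cons(a, c)), c))), a)   [R1 at 1.1.2]
2. k(k(cons(a, cons(e, e)), k(cons(cons(a, a), c), cons(k(cons(cons(a, a), c), cons(a, c)), c))), a)  →  k(k(cons(a, cons(e, e)), k(cons(cons(a, a), c), cons(a, c))), a)   [R4 at 1.2]
3. k(k(cons(a, cons(e, e)), k(cons(cons(a, a), c), cons(a, c))), a)  →  k(k(cons(a, cons(e, e)), a), a)   [R4 at 1.2]
4. k(k(cons(a, cons(e, e)), a), a)  →  k(cons(e, e), a)   [R3 at 1]
5. k(cons(e, e), a)  →  e   [R3 at ε]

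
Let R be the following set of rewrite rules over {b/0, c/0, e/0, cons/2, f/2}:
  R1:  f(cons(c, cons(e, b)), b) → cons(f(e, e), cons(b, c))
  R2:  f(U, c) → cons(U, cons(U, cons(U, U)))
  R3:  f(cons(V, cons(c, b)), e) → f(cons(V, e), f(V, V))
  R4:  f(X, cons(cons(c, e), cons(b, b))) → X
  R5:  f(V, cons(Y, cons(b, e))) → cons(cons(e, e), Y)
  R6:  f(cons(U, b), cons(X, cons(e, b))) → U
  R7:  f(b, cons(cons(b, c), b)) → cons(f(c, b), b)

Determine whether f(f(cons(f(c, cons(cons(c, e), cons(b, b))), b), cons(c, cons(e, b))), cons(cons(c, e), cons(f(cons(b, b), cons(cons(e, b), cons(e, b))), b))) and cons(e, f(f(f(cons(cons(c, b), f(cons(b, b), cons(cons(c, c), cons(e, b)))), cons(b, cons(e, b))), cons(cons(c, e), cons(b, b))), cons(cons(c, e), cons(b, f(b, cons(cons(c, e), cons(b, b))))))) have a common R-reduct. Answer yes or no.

no — NF(t₁) = c, NF(t₂) = cons(e, cons(c, b))

Reduce t₁ = f(f(cons(f(c, cons(cons(c, e), cons(b, b))), b), cons(c, cons(e, b))), cons(cons(c, e), cons(f(cons(b, b), cons(cons(e, b), cons(e, b))), b))):
1. f(f(cons(f(c, cons(cons(c, e), cons(b, b))), b), cons(c, cons(e, b))), cons(cons(c, e), cons(f(cons(b, b), cons(cons(e, b), cons(e, b))), b)))  →  f(f(c, cons(cons(c, e), cons(b, b))), cons(cons(c, e), cons(f(cons(b, b), cons(cons(e, b), cons(e, b))), b)))   [R6 at 1]
2. f(f(c, cons(cons(c, e), cons(b, b))), cons(cons(c, e), cons(f(cons(b, b), cons(cons(e, b), cons(e, b))), b)))  →  f(c, cons(cons(c, e), cons(f(cons(b, b), cons(cons(e, b), cons(e, b))), b)))   [R4 at 1]
3. f(c, cons(cons(c, e), cons(f(cons(b, b), cons(cons(e, b), cons(e, b))), b)))  →  f(c, cons(cons(c, e), cons(b, b)))   [R6 at 2.2.1]
4. f(c, cons(cons(c, e), cons(b, b)))  →  c   [R4 at ε]

Reduce t₂ = cons(e, f(f(f(cons(cons(c, b), f(cons(b, b), cons(cons(c, c), cons(e, b)))), cons(b, cons(e, b))), cons(cons(c, e), cons(b, b))), cons(cons(c, e), cons(b, f(b, cons(cons(c, e), cons(b, b))))))):
1. cons(e, f(f(f(cons(cons(c, b), f(cons(b, b), cons(cons(c, c), cons(e, b)))), cons(b, cons(e, b))), cons(cons(c, e), cons(b, b))), cons(cons(c, e), cons(b, f(b, cons(cons(c, e), cons(b, b)))))))  →  cons(e, f(f(cons(cons(c, b), f(cons(b, b), cons(cons(c, c), cons(e, b)))), cons(b, cons(e, b))), cons(cons(c, e), cons(b, f(b, cons(cons(c, e), cons(b, b)))))))   [R4 at 2.1]
2. cons(e, f(f(cons(cons(c, b), f(cons(b, b), cons(cons(c, c), cons(e, b)))), cons(b, cons(e, b))), cons(cons(c, e), cons(b, f(b, cons(cons(c, e), cons(b, b)))))))  →  cons(e, f(f(cons(cons(c, b), b), cons(b, cons(e, b))), cons(cons(c, e), cons(b, f(b, cons(cons(c, e), cons(b, b)))))))   [R6 at 2.1.1.2]
3. cons(e, f(f(cons(cons(c, b), b), cons(b, cons(e, b))), cons(cons(c, e), cons(b, f(b, cons(cons(c, e), cons(b, b)))))))  →  cons(e, f(cons(c, b), cons(cons(c, e), cons(b, f(b, cons(cons(c, e), cons(b, b)))))))   [R6 at 2.1]
4. cons(e, f(cons(c, b), cons(cons(c, e), cons(b, f(b, cons(cons(c, e), cons(b, b)))))))  →  cons(e, f(cons(c, b), cons(cons(c, e), cons(b, b))))   [R4 at 2.2.2.2]
5. cons(e, f(cons(c, b), cons(cons(c, e), cons(b, b))))  →  cons(e, cons(c, b))   [R4 at 2]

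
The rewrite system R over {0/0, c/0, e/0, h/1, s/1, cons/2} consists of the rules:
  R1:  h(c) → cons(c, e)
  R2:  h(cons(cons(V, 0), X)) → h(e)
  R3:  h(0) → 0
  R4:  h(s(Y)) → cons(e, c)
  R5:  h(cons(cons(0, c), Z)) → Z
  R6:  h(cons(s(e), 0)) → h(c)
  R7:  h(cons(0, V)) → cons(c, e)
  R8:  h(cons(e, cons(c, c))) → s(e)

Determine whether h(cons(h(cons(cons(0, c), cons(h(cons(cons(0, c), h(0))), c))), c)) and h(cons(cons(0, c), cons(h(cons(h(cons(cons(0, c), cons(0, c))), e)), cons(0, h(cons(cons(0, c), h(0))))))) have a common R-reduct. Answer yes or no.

no — NF(t₁) = c, NF(t₂) = cons(e, cons(0, 0))

Reduce t₁ = h(cons(h(cons(cons(0, c), cons(h(cons(cons(0, c), h(0))), c))), c)):
1. h(cons(h(cons(cons(0, c), cons(h(cons(cons(0, c), h(0))), c))), c))  →  h(cons(cons(h(cons(cons(0, c), h(0))), c), c))   [R5 at 1.1]
2. h(cons(cons(h(cons(cons(0, c), h(0))), c), c))  →  h(cons(cons(h(0), c), c))   [R5 at 1.1.1]
3. h(cons(cons(h(0), c), c))  →  h(cons(cons(0, c), c))   [R3 at 1.1.1]
4. h(cons(cons(0, c), c))  →  c   [R5 at ε]

Reduce t₂ = h(cons(cons(0, c), cons(h(cons(h(cons(cons(0, c), cons(0, c))), e)), cons(0, h(cons(cons(0, c), h(0))))))):
1. h(cons(cons(0, c), cons(h(cons(h(cons(cons(0, c), cons(0, c))), e)), cons(0, h(cons(cons(0, c), h(0)))))))  →  cons(h(cons(h(cons(cons(0, c), cons(0, c))), e)), cons(0, h(cons(cons(0, c), h(0)))))   [R5 at ε]
2. cons(h(cons(h(cons(cons(0, c), cons(0, c))), e)), cons(0, h(cons(cons(0, c), h(0)))))  →  cons(h(cons(cons(0, c), e)), cons(0, h(cons(cons(0, c), h(0)))))   [R5 at 1.1.1]
3. cons(h(cons(cons(0, c), e)), cons(0, h(cons(cons(0, c), h(0)))))  →  cons(e, cons(0, h(cons(cons(0, c), h(0)))))   [R5 at 1]
4. cons(e, cons(0, h(cons(cons(0, c), h(0)))))  →  cons(e, cons(0, h(0)))   [R5 at 2.2]
5. cons(e, cons(0, h(0)))  →  cons(e, cons(0, 0))   [R3 at 2.2]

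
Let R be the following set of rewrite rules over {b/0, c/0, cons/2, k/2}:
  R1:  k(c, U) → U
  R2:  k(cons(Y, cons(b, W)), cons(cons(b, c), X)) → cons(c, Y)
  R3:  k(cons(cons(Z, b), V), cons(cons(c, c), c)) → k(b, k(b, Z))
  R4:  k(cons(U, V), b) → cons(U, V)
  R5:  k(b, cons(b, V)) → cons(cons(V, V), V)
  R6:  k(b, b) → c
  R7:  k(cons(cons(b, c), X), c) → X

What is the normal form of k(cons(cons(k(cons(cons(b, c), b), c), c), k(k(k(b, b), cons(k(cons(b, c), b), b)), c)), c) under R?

1. k(cons(cons(k(cons(cons(b, c), b), c), c), k(k(k(b, b), cons(k(cons(b, c), b), b)), c)), c)  →  k(cons(cons(b, c), k(k(k(b, b), cons(k(cons(b, c), b), b)), c)), c)   [R7 at 1.1.1]
2. k(cons(cons(b, c), k(k(k(b, b), cons(k(cons(b, c), b), b)), c)), c)  →  k(k(k(b, b), cons(k(cons(b, c), b), b)), c)   [R7 at ε]
3. k(k(k(b, b), cons(k(cons(b, c), b), b)), c)  →  k(k(c, cons(k(cons(b, c), b), b)), c)   [R6 at 1.1]
4. k(k(c, cons(k(cons(b, c), b), b)), c)  →  k(cons(k(cons(b, c), b), b), c)   [R1 at 1]
5. k(cons(k(cons(b, c), b), b), c)  →  k(cons(cons(b, c), b), c)   [R4 at 1.1]
6. k(cons(cons(b, c), b), c)  →  b   [R7 at ε]

b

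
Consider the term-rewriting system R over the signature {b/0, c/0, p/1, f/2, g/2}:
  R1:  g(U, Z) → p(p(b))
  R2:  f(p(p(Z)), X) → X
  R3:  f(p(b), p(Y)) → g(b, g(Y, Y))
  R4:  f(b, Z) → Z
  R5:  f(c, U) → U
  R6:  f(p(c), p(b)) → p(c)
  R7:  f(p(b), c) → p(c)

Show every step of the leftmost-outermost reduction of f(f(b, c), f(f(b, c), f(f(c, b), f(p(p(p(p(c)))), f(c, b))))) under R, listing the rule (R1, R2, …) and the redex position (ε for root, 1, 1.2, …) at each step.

1. f(f(b, c), f(f(b, c), f(f(c, b), f(p(p(p(p(c)))), f(c, b)))))  →  f(c, f(f(b, c), f(f(c, b), f(p(p(p(p(c)))), f(c, b)))))   [R4 at 1]
2. f(c, f(f(b, c), f(f(c, b), f(p(p(p(p(c)))), f(c, b)))))  →  f(f(b, c), f(f(c, b), f(p(p(p(p(c)))), f(c, b))))   [R5 at ε]
3. f(f(b, c), f(f(c, b), f(p(p(p(p(c)))), f(c, b))))  →  f(c, f(f(c, b), f(p(p(p(p(c)))), f(c, b))))   [R4 at 1]
4. f(c, f(f(c, b), f(p(p(p(p(c)))), f(c, b))))  →  f(f(c, b), f(p(p(p(p(c)))), f(c, b)))   [R5 at ε]
5. f(f(c, b), f(p(p(p(p(c)))), f(c, b)))  →  f(b, f(p(p(p(p(c)))), f(c, b)))   [R5 at 1]
6. f(b, f(p(p(p(p(c)))), f(c, b)))  →  f(p(p(p(p(c)))), f(c, b))   [R4 at ε]
7. f(p(p(p(p(c)))), f(c, b))  →  f(c, b)   [R2 at ε]
8. f(c, b)  →  b   [R5 at ε]

b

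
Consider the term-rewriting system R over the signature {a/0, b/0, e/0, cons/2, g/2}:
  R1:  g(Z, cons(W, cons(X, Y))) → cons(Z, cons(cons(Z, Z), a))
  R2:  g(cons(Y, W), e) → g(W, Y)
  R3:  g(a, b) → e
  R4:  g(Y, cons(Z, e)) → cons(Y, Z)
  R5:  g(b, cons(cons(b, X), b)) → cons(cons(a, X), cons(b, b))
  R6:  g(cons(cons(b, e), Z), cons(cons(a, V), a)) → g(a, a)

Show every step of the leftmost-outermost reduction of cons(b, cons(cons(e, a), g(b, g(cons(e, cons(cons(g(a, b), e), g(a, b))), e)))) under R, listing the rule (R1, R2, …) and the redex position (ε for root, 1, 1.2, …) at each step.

cons(b, cons(cons(e, a), cons(b, e)))

1. cons(b, cons(cons(e, a), g(b, g(cons(e, cons(cons(g(a, b), e), g(a, b))), e))))  →  cons(b, cons(cons(e, a), g(b, g(cons(cons(g(a, b), e), g(a, b)), e))))   [R2 at 2.2.2]
2. cons(b, cons(cons(e, a), g(b, g(cons(cons(g(a, b), e), g(a, b)), e))))  →  cons(b, cons(cons(e, a), g(b, g(g(a, b), cons(g(a, b), e)))))   [R2 at 2.2.2]
3. cons(b, cons(cons(e, a), g(b, g(g(a, b), cons(g(a, b), e)))))  →  cons(b, cons(cons(e, a), g(b, cons(g(a, b), g(a, b)))))   [R4 at 2.2.2]
4. cons(b, cons(cons(e, a), g(b, cons(g(a, b), g(a, b)))))  →  cons(b, cons(cons(e, a), g(b, cons(e, g(a, b)))))   [R3 at 2.2.2.1]
5. cons(b, cons(cons(e, a), g(b, cons(e, g(a, b)))))  →  cons(b, cons(cons(e, a), g(b, cons(e, e))))   [R3 at 2.2.2.2]
6. cons(b, cons(cons(e, a), g(b, cons(e, e))))  →  cons(b, cons(cons(e, a), cons(b, e)))   [R4 at 2.2]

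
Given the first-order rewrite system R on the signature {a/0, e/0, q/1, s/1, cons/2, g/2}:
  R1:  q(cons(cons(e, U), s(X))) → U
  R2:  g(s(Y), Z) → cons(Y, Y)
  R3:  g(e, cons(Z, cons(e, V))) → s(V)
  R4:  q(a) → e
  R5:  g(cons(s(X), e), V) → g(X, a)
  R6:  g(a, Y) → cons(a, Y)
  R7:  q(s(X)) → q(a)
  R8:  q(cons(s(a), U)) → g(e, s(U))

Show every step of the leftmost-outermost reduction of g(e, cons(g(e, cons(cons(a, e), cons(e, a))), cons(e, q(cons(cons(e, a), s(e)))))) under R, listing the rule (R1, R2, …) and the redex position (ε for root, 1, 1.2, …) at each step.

s(a)

1. g(e, cons(g(e, cons(cons(a, e), cons(e, a))), cons(e, q(cons(cons(e, a), s(e))))))  →  s(q(cons(cons(e, a), s(e))))   [R3 at ε]
2. s(q(cons(cons(e, a), s(e))))  →  s(a)   [R1 at 1]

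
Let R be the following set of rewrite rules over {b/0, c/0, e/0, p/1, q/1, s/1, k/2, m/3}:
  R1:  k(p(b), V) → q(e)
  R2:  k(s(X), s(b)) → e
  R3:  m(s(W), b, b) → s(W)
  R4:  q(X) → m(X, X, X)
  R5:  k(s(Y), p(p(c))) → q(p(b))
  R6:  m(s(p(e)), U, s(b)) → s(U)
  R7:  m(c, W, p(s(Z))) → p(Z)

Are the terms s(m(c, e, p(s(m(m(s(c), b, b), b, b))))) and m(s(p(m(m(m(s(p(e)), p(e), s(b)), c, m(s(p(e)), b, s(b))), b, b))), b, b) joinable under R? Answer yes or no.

Reduce t₁ = s(m(c, e, p(s(m(m(s(c), b, b), b, b))))):
1. s(m(c, e, p(s(m(m(s(c), b, b), b, b)))))  →  s(p(m(m(s(c), b, b), b, b)))   [R7 at 1]
2. s(p(m(m(s(c), b, b), b, b)))  →  s(p(m(s(c), b, b)))   [R3 at 1.1.1]
3. s(p(m(s(c), b, b)))  →  s(p(s(c)))   [R3 at 1.1]

Reduce t₂ = m(s(p(m(m(m(s(p(e)), p(e), s(b)), c, m(s(p(e)), b, s(b))), b, b))), b, b):
1. m(s(p(m(m(m(s(p(e)), p(e), s(b)), c, m(s(p(e)), b, s(b))), b, b))), b, b)  →  s(p(m(m(m(s(p(e)), p(e), s(b)), c, m(s(p(e)), b, s(b))), b, b)))   [R3 at ε]
2. s(p(m(m(m(s(p(e)), p(e), s(b)), c, m(s(p(e)), b, s(b))), b, b)))  →  s(p(m(m(s(p(e)), c, m(s(p(e)), b, s(b))), b, b)))   [R6 at 1.1.1.1]
3. s(p(m(m(s(p(e)), c, m(s(p(e)), b, s(b))), b, b)))  →  s(p(m(m(s(p(e)), c, s(b)), b, b)))   [R6 at 1.1.1.3]
4. s(p(m(m(s(p(e)), c, s(b)), b, b)))  →  s(p(m(s(c), b, b)))   [R6 at 1.1.1]
5. s(p(m(s(c), b, b)))  →  s(p(s(c)))   [R3 at 1.1]

yes — NF(t₁) = s(p(s(c))), NF(t₂) = s(p(s(c)))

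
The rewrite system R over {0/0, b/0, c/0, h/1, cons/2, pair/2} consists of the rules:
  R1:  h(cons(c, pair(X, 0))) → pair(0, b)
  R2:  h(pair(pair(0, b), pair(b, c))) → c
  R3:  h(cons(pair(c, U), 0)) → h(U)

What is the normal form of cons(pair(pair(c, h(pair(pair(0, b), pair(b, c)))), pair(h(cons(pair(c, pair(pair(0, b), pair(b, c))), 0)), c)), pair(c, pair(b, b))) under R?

1. cons(pair(pair(c, h(pair(pair(0, b), pair(b, c)))), pair(h(cons(pair(c, pair(pair(0, b), pair(b, c))), 0)), c)), pair(c, pair(b, b)))  →  cons(pair(pair(c, c), pair(h(cons(pair(c, pair(pair(0, b), pair(b, c))), 0)), c)), pair(c, pair(b, b)))   [R2 at 1.1.2]
2. cons(pair(pair(c, c), pair(h(cons(pair(c, pair(pair(0, b), pair(b, c))), 0)), c)), pair(c, pair(b, b)))  →  cons(pair(pair(c, c), pair(h(pair(pair(0, b), pair(b, c))), c)), pair(c, pair(b, b)))   [R3 at 1.2.1]
3. cons(pair(pair(c, c), pair(h(pair(pair(0, b), pair(b, c))), c)), pair(c, pair(b, b)))  →  cons(pair(pair(c, c), pair(c, c)), pair(c, pair(b, b)))   [R2 at 1.2.1]

cons(pair(pair(c, c), pair(c, c)), pair(c, pair(b, b)))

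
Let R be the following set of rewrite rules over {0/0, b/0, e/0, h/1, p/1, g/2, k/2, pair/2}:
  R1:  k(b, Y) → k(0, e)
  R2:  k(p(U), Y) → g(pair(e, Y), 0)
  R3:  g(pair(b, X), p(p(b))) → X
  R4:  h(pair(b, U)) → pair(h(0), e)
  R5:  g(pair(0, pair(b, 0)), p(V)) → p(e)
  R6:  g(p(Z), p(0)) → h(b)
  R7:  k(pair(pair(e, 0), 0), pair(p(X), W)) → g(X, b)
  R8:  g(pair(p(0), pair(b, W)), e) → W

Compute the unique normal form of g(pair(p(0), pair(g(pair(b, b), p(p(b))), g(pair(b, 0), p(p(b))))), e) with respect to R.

1. g(pair(p(0), pair(g(pair(b, b), p(p(b))), g(pair(b, 0), p(p(b))))), e)  →  g(pair(p(0), pair(b, g(pair(b, 0), p(p(b))))), e)   [R3 at 1.2.1]
2. g(pair(p(0), pair(b, g(pair(b, 0), p(p(b))))), e)  →  g(pair(b, 0), p(p(b)))   [R8 at ε]
3. g(pair(b, 0), p(p(b)))  →  0   [R3 at ε]

0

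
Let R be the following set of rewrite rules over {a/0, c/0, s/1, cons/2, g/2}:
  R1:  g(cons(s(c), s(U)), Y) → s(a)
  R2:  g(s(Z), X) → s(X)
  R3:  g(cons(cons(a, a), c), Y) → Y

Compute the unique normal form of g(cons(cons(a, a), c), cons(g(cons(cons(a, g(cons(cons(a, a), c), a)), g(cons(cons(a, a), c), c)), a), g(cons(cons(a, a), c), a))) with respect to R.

cons(a, a)

1. g(cons(cons(a, a), c), cons(g(cons(cons(a, g(cons(cons(a, a), c), a)), g(cons(cons(a, a), c), c)), a), g(cons(cons(a, a), c), a)))  →  cons(g(cons(cons(a, g(cons(cons(a, a), c), a)), g(cons(cons(a, a), c), c)), a), g(cons(cons(a, a), c), a))   [R3 at ε]
2. cons(g(cons(cons(a, g(cons(cons(a, a), c), a)), g(cons(cons(a, a), c), c)), a), g(cons(cons(a, a), c), a))  →  cons(g(cons(cons(a, a), g(cons(cons(a, a), c), c)), a), g(cons(cons(a, a), c), a))   [R3 at 1.1.1.2]
3. cons(g(cons(cons(a, a), g(cons(cons(a, a), c), c)), a), g(cons(cons(a, a), c), a))  →  cons(g(cons(cons(a, a), c), a), g(cons(cons(a, a), c), a))   [R3 at 1.1.2]
4. cons(g(cons(cons(a, a), c), a), g(cons(cons(a, a), c), a))  →  cons(a, g(cons(cons(a, a), c), a))   [R3 at 1]
5. cons(a, g(cons(cons(a, a), c), a))  →  cons(a, a)   [R3 at 2]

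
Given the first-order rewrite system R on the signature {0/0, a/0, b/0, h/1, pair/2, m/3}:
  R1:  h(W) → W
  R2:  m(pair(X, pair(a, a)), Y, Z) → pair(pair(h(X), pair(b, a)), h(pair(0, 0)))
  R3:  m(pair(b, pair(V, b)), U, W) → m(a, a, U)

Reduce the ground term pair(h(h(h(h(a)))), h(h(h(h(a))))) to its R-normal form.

1. pair(h(h(h(h(a)))), h(h(h(h(a)))))  →  pair(h(h(h(a))), h(h(h(h(a)))))   [R1 at 1]
2. pair(h(h(h(a))), h(h(h(h(a)))))  →  pair(h(h(a)), h(h(h(h(a)))))   [R1 at 1]
3. pair(h(h(a)), h(h(h(h(a)))))  →  pair(h(a), h(h(h(h(a)))))   [R1 at 1]
4. pair(h(a), h(h(h(h(a)))))  →  pair(a, h(h(h(h(a)))))   [R1 at 1]
5. pair(a, h(h(h(h(a)))))  →  pair(a, h(h(h(a))))   [R1 at 2]
6. pair(a, h(h(h(a))))  →  pair(a, h(h(a)))   [R1 at 2]
7. pair(a, h(h(a)))  →  pair(a, h(a))   [R1 at 2]
8. pair(a, h(a))  →  pair(a, a)   [R1 at 2]

pair(a, a)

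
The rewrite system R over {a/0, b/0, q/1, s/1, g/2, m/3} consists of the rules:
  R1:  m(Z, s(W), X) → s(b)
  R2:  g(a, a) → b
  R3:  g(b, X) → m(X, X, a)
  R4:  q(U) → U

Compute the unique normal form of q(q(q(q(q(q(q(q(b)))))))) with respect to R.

b

1. q(q(q(q(q(q(q(q(b))))))))  →  q(q(q(q(q(q(q(b)))))))   [R4 at ε]
2. q(q(q(q(q(q(q(b)))))))  →  q(q(q(q(q(q(b))))))   [R4 at ε]
3. q(q(q(q(q(q(b))))))  →  q(q(q(q(q(b)))))   [R4 at ε]
4. q(q(q(q(q(b)))))  →  q(q(q(q(b))))   [R4 at ε]
5. q(q(q(q(b))))  →  q(q(q(b)))   [R4 at ε]
6. q(q(q(b)))  →  q(q(b))   [R4 at ε]
7. q(q(b))  →  q(b)   [R4 at ε]
8. q(b)  →  b   [R4 at ε]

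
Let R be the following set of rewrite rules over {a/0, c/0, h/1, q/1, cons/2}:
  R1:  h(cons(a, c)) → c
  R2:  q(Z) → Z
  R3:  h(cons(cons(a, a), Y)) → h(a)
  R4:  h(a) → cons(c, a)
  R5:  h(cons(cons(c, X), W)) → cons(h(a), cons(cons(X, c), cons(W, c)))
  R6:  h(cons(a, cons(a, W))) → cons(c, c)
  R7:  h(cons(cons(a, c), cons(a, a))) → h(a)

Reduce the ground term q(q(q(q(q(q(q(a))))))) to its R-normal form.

1. q(q(q(q(q(q(q(a)))))))  →  q(q(q(q(q(q(a))))))   [R2 at ε]
2. q(q(q(q(q(q(a))))))  →  q(q(q(q(q(a)))))   [R2 at ε]
3. q(q(q(q(q(a)))))  →  q(q(q(q(a))))   [R2 at ε]
4. q(q(q(q(a))))  →  q(q(q(a)))   [R2 at ε]
5. q(q(q(a)))  →  q(q(a))   [R2 at ε]
6. q(q(a))  →  q(a)   [R2 at ε]
7. q(a)  →  a   [R2 at ε]

a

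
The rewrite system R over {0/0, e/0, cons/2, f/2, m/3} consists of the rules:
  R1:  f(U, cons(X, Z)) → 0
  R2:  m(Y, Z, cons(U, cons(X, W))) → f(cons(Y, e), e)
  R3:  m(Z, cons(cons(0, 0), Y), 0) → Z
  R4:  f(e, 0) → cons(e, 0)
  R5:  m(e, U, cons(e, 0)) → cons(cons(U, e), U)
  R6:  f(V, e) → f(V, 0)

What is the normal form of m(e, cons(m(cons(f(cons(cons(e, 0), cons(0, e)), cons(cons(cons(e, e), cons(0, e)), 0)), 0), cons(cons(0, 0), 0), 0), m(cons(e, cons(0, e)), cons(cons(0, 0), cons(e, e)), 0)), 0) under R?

1. m(e, cons(m(cons(f(cons(cons(e, 0), cons(0, e)), cons(cons(cons(e, e), cons(0, e)), 0)), 0), cons(cons(0, 0), 0), 0), m(cons(e, cons(0, e)), cons(cons(0, 0), cons(e, e)), 0)), 0)  →  m(e, cons(cons(f(cons(cons(e, 0), cons(0, e)), cons(cons(cons(e, e), cons(0, e)), 0)), 0), m(cons(e, cons(0, e)), cons(cons(0, 0), cons(e, e)), 0)), 0)   [R3 at 2.1]
2. m(e, cons(cons(f(cons(cons(e, 0), cons(0, e)), cons(cons(cons(e, e), cons(0, e)), 0)), 0), m(cons(e, cons(0, e)), cons(cons(0, 0), cons(e, e)), 0)), 0)  →  m(e, cons(cons(0, 0), m(cons(e, cons(0, e)), cons(cons(0, 0), cons(e, e)), 0)), 0)   [R1 at 2.1.1]
3. m(e, cons(cons(0, 0), m(cons(e, cons(0, e)), cons(cons(0, 0), cons(e, e)), 0)), 0)  →  e   [R3 at ε]

e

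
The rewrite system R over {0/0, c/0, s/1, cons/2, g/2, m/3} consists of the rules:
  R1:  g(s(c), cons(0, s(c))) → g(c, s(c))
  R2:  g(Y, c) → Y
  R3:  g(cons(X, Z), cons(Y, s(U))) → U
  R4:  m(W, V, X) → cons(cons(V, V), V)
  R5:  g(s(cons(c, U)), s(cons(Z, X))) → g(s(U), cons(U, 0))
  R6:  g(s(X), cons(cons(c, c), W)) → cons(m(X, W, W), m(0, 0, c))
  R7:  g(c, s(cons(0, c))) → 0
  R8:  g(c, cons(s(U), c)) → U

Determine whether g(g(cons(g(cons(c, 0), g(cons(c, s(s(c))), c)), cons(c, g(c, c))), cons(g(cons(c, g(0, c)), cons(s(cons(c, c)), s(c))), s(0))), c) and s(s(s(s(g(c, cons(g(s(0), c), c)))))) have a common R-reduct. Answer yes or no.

no — NF(t₁) = 0, NF(t₂) = s(s(s(s(0))))

Reduce t₁ = g(g(cons(g(cons(c, 0), g(cons(c, s(s(c))), c)), cons(c, g(c, c))), cons(g(cons(c, g(0, c)), cons(s(cons(c, c)), s(c))), s(0))), c):
1. g(g(cons(g(cons(c, 0), g(cons(c, s(s(c))), c)), cons(c, g(c, c))), cons(g(cons(c, g(0, c)), cons(s(cons(c, c)), s(c))), s(0))), c)  →  g(cons(g(cons(c, 0), g(cons(c, s(s(c))), c)), cons(c, g(c, c))), cons(g(cons(c, g(0, c)), cons(s(cons(c, c)), s(c))), s(0)))   [R2 at ε]
2. g(cons(g(cons(c, 0), g(cons(c, s(s(c))), c)), cons(c, g(c, c))), cons(g(cons(c, g(0, c)), cons(s(cons(c, c)), s(c))), s(0)))  →  0   [R3 at ε]

Reduce t₂ = s(s(s(s(g(c, cons(g(s(0), c), c)))))):
1. s(s(s(s(g(c, cons(g(s(0), c), c))))))  →  s(s(s(s(g(c, cons(s(0), c))))))   [R2 at 1.1.1.1.2.1]
2. s(s(s(s(g(c, cons(s(0), c))))))  →  s(s(s(s(0))))   [R8 at 1.1.1.1]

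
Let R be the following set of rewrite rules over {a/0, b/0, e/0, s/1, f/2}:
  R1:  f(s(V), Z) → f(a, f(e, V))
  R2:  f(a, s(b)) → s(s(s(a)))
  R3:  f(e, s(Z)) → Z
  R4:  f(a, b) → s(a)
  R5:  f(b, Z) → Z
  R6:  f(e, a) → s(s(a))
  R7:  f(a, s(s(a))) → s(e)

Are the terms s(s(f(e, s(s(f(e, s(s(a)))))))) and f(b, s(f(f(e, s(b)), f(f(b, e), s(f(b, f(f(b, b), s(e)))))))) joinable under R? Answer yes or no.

no — NF(t₁) = s(s(s(s(a)))), NF(t₂) = s(s(e))

Reduce t₁ = s(s(f(e, s(s(f(e, s(s(a)))))))):
1. s(s(f(e, s(s(f(e, s(s(a))))))))  →  s(s(s(f(e, s(s(a))))))   [R3 at 1.1]
2. s(s(s(f(e, s(s(a))))))  →  s(s(s(s(a))))   [R3 at 1.1.1]

Reduce t₂ = f(b, s(f(f(e, s(b)), f(f(b, e), s(f(b, f(f(b, b), s(e)))))))):
1. f(b, s(f(f(e, s(b)), f(f(b, e), s(f(b, f(f(b, b), s(e))))))))  →  s(f(f(e, s(b)), f(f(b, e), s(f(b, f(f(b, b), s(e)))))))   [R5 at ε]
2. s(f(f(e, s(b)), f(f(b, e), s(f(b, f(f(b, b), s(e)))))))  →  s(f(b, f(f(b, e), s(f(b, f(f(b, b), s(e)))))))   [R3 at 1.1]
3. s(f(b, f(f(b, e), s(f(b, f(f(b, b), s(e)))))))  →  s(f(f(b, e), s(f(b, f(f(b, b), s(e))))))   [R5 at 1]
4. s(f(f(b, e), s(f(b, f(f(b, b), s(e))))))  →  s(f(e, s(f(b, f(f(b, b), s(e))))))   [R5 at 1.1]
5. s(f(e, s(f(b, f(f(b, b), s(e))))))  →  s(f(b, f(f(b, b), s(e))))   [R3 at 1]
6. s(f(b, f(f(b, b), s(e))))  →  s(f(f(b, b), s(e)))   [R5 at 1]
7. s(f(f(b, b), s(e)))  →  s(f(b, s(e)))   [R5 at 1.1]
8. s(f(b, s(e)))  →  s(s(e))   [R5 at 1]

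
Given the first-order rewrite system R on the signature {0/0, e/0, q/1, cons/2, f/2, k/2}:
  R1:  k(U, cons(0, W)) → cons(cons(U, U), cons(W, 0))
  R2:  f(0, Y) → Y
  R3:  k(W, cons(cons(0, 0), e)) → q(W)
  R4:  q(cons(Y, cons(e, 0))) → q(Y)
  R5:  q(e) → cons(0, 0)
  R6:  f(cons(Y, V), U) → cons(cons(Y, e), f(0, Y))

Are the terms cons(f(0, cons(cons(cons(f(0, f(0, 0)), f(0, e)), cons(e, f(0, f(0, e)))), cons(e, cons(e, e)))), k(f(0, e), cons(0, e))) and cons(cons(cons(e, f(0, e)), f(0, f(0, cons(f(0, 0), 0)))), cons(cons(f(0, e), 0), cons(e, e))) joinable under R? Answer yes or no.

no — NF(t₁) = cons(cons(cons(cons(0, e), cons(e, e)), cons(e, cons(e, e))), cons(cons(e, e), cons(e, 0))), NF(t₂) = cons(cons(cons(e, e), cons(0, 0)), cons(cons(e, 0), cons(e, e)))

Reduce t₁ = cons(f(0, cons(cons(cons(f(0, f(0, 0)), f(0, e)), cons(e, f(0, f(0, e)))), cons(e, cons(e, e)))), k(f(0, e), cons(0, e))):
1. cons(f(0, cons(cons(cons(f(0, f(0, 0)), f(0, e)), cons(e, f(0, f(0, e)))), cons(e, cons(e, e)))), k(f(0, e), cons(0, e)))  →  cons(cons(cons(cons(f(0, f(0, 0)), f(0, e)), cons(e, f(0, f(0, e)))), cons(e, cons(e, e))), k(f(0, e), cons(0, e)))   [R2 at 1]
2. cons(cons(cons(cons(f(0, f(0, 0)), f(0, e)), cons(e, f(0, f(0, e)))), cons(e, cons(e, e))), k(f(0, e), cons(0, e)))  →  cons(cons(cons(cons(f(0, 0), f(0, e)), cons(e, f(0, f(0, e)))), cons(e, cons(e, e))), k(f(0, e), cons(0, e)))   [R2 at 1.1.1.1]
3. cons(cons(cons(cons(f(0, 0), f(0, e)), cons(e, f(0, f(0, e)))), cons(e, cons(e, e))), k(f(0, e), cons(0, e)))  →  cons(cons(cons(cons(0, f(0, e)), cons(e, f(0, f(0, e)))), cons(e, cons(e, e))), k(f(0, e), cons(0, e)))   [R2 at 1.1.1.1]
4. cons(cons(cons(cons(0, f(0, e)), cons(e, f(0, f(0, e)))), cons(e, cons(e, e))), k(f(0, e), cons(0, e)))  →  cons(cons(cons(cons(0, e), cons(e, f(0, f(0, e)))), cons(e, cons(e, e))), k(f(0, e), cons(0, e)))   [R2 at 1.1.1.2]
5. cons(cons(cons(cons(0, e), cons(e, f(0, f(0, e)))), cons(e, cons(e, e))), k(f(0, e), cons(0, e)))  →  cons(cons(cons(cons(0, e), cons(e, f(0, e))), cons(e, cons(e, e))), k(f(0, e), cons(0, e)))   [R2 at 1.1.2.2]
6. cons(cons(cons(cons(0, e), cons(e, f(0, e))), cons(e, cons(e, e))), k(f(0, e), cons(0, e)))  →  cons(cons(cons(cons(0, e), cons(e, e)), cons(e, cons(e, e))), k(f(0, e), cons(0, e)))   [R2 at 1.1.2.2]
7. cons(cons(cons(cons(0, e), cons(e, e)), cons(e, cons(e, e))), k(f(0, e), cons(0, e)))  →  cons(cons(cons(cons(0, e), cons(e, e)), cons(e, cons(e, e))), cons(cons(f(0, e), f(0, e)), cons(e, 0)))   [R1 at 2]
8. cons(cons(cons(cons(0, e), cons(e, e)), cons(e, cons(e, e))), cons(cons(f(0, e), f(0, e)), cons(e, 0)))  →  cons(cons(cons(cons(0, e), cons(e, e)), cons(e, cons(e, e))), cons(cons(e, f(0, e)), cons(e, 0)))   [R2 at 2.1.1]
9. cons(cons(cons(cons(0, e), cons(e, e)), cons(e, cons(e, e))), cons(cons(e, f(0, e)), cons(e, 0)))  →  cons(cons(cons(cons(0, e), cons(e, e)), cons(e, cons(e, e))), cons(cons(e, e), cons(e, 0)))   [R2 at 2.1.2]

Reduce t₂ = cons(cons(cons(e, f(0, e)), f(0, f(0, cons(f(0, 0), 0)))), cons(cons(f(0, e), 0), cons(e, e))):
1. cons(cons(cons(e, f(0, e)), f(0, f(0, cons(f(0, 0), 0)))), cons(cons(f(0, e), 0), cons(e, e)))  →  cons(cons(cons(e, e), f(0, f(0, cons(f(0, 0), 0)))), cons(cons(f(0, e), 0), cons(e, e)))   [R2 at 1.1.2]
2. cons(cons(cons(e, e), f(0, f(0, cons(f(0, 0), 0)))), cons(cons(f(0, e), 0), cons(e, e)))  →  cons(cons(cons(e, e), f(0, cons(f(0, 0), 0))), cons(cons(f(0, e), 0), cons(e, e)))   [R2 at 1.2]
3. cons(cons(cons(e, e), f(0, cons(f(0, 0), 0))), cons(cons(f(0, e), 0), cons(e, e)))  →  cons(cons(cons(e, e), cons(f(0, 0), 0)), cons(cons(f(0, e), 0), cons(e, e)))   [R2 at 1.2]
4. cons(cons(cons(e, e), cons(f(0, 0), 0)), cons(cons(f(0, e), 0), cons(e, e)))  →  cons(cons(cons(e, e), cons(0, 0)), cons(cons(f(0, e), 0), cons(e, e)))   [R2 at 1.2.1]
5. cons(cons(cons(e, e), cons(0, 0)), cons(cons(f(0, e), 0), cons(e, e)))  →  cons(cons(cons(e, e), cons(0, 0)), cons(cons(e, 0), cons(e, e)))   [R2 at 2.1.1]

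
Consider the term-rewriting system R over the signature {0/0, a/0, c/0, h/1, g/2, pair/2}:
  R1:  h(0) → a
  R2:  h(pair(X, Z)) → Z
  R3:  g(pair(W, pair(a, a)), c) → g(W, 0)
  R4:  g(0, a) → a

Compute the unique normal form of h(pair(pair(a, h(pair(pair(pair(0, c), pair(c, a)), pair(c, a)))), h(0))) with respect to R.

1. h(pair(pair(a, h(pair(pair(pair(0, c), pair(c, a)), pair(c, a)))), h(0)))  →  h(0)   [R2 at ε]
2. h(0)  →  a   [R1 at ε]

a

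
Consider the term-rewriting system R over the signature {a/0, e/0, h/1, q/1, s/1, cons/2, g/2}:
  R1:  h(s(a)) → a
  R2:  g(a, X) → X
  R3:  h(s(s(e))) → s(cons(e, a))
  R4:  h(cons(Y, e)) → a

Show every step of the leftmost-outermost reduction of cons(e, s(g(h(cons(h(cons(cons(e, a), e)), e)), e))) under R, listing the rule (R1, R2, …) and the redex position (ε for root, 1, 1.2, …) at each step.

cons(e, s(e))

1. cons(e, s(g(h(cons(h(cons(cons(e, a), e)), e)), e)))  →  cons(e, s(g(a, e)))   [R4 at 2.1.1]
2. cons(e, s(g(a, e)))  →  cons(e, s(e))   [R2 at 2.1]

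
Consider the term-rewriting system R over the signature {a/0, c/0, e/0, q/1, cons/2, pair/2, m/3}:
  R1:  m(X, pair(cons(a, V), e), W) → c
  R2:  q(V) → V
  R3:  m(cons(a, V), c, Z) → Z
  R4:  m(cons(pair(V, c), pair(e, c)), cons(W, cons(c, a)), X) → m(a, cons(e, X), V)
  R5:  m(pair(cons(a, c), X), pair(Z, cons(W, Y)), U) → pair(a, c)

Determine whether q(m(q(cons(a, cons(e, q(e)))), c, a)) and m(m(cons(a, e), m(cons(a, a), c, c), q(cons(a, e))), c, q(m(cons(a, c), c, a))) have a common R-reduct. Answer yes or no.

Reduce t₁ = q(m(q(cons(a, cons(e, q(e)))), c, a)):
1. q(m(q(cons(a, cons(e, q(e)))), c, a))  →  m(q(cons(a, cons(e, q(e)))), c, a)   [R2 at ε]
2. m(q(cons(a, cons(e, q(e)))), c, a)  →  m(cons(a, cons(e, q(e))), c, a)   [R2 at 1]
3. m(cons(a, cons(e, q(e))), c, a)  →  a   [R3 at ε]

Reduce t₂ = m(m(cons(a, e), m(cons(a, a), c, c), q(cons(a, e))), c, q(m(cons(a, c), c, a))):
1. m(m(cons(a, e), m(cons(a, a), c, c), q(cons(a, e))), c, q(m(cons(a, c), c, a)))  →  m(m(cons(a, e), c, q(cons(a, e))), c, q(m(cons(a, c), c, a)))   [R3 at 1.2]
2. m(m(cons(a, e), c, q(cons(a, e))), c, q(m(cons(a, c), c, a)))  →  m(q(cons(a, e)), c, q(m(cons(a, c), c, a)))   [R3 at 1]
3. m(q(cons(a, e)), c, q(m(cons(a, c), c, a)))  →  m(cons(a, e), c, q(m(cons(a, c), c, a)))   [R2 at 1]
4. m(cons(a, e), c, q(m(cons(a, c), c, a)))  →  q(m(cons(a, c), c, a))   [R3 at ε]
5. q(m(cons(a, c), c, a))  →  m(cons(a, c), c, a)   [R2 at ε]
6. m(cons(a, c), c, a)  →  a   [R3 at ε]

yes — NF(t₁) = a, NF(t₂) = a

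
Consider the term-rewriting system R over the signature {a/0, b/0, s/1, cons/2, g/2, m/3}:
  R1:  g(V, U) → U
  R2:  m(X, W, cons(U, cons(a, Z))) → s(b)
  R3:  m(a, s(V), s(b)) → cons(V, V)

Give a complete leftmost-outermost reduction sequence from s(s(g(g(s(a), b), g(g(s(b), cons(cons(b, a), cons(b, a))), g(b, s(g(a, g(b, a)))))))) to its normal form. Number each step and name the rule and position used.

s(s(s(a)))

1. s(s(g(g(s(a), b), g(g(s(b), cons(cons(b, a), cons(b, a))), g(b, s(g(a, g(b, a))))))))  →  s(s(g(g(s(b), cons(cons(b, a), cons(b, a))), g(b, s(g(a, g(b, a)))))))   [R1 at 1.1]
2. s(s(g(g(s(b), cons(cons(b, a), cons(b, a))), g(b, s(g(a, g(b, a)))))))  →  s(s(g(b, s(g(a, g(b, a))))))   [R1 at 1.1]
3. s(s(g(b, s(g(a, g(b, a))))))  →  s(s(s(g(a, g(b, a)))))   [R1 at 1.1]
4. s(s(s(g(a, g(b, a)))))  →  s(s(s(g(b, a))))   [R1 at 1.1.1]
5. s(s(s(g(b, a))))  →  s(s(s(a)))   [R1 at 1.1.1]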